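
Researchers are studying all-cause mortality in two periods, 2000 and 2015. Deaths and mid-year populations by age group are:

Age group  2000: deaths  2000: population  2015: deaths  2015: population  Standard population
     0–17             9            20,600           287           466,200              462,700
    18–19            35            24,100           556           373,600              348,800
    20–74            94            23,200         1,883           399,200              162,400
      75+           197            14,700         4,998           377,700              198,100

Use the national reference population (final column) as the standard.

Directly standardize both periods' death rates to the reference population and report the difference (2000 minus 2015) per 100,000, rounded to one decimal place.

-14.5

Age-specific rates per 100,000 for 2000: 43.69, 145.23, 405.17, 1340.14.
For 2015: 61.56, 148.82, 471.69, 1323.27.
Standard total = 1,172,000; weights = 0.3948, 0.2976, 0.1386, 0.1690.
2000: 0.3948×43.69 + 0.2976×145.23 + 0.1386×405.17 + 0.1690×1340.14 = 343.1328 per 100,000.
2015: 0.3948×61.56 + 0.2976×148.82 + 0.1386×471.69 + 0.1690×1323.27 = 357.6254 per 100,000.
Difference = 343.1328 − 357.6254 = -14.4927.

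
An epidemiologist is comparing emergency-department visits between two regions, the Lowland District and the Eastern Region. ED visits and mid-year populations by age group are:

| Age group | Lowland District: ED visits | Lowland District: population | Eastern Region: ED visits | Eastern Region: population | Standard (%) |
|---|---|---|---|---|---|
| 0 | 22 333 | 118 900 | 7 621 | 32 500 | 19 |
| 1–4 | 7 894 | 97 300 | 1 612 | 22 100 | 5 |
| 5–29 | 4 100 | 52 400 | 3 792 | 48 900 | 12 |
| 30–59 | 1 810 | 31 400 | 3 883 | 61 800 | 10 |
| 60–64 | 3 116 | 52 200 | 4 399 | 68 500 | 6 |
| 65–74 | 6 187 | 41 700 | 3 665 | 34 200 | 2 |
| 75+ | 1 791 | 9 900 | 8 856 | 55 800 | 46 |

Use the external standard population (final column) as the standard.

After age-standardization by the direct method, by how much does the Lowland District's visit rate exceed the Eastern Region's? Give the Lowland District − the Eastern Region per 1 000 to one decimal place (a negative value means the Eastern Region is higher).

Age-specific rates per 1 000 for the Lowland District: 187.830, 81.131, 78.244, 57.643, 59.693, 148.369, 180.909.
For the Eastern Region: 234.492, 72.941, 77.546, 62.832, 64.219, 107.164, 158.710.
Standard weights: 0.19, 0.05, 0.12, 0.10, 0.06, 0.02, 0.46.
The Lowland District: 0.1900×187.830 + 0.0500×81.131 + 0.1200×78.244 + 0.1000×57.643 + 0.0600×59.693 + 0.0200×148.369 + 0.4600×180.909 = 144.6651 per 1 000.
The Eastern Region: 0.1900×234.492 + 0.0500×72.941 + 0.1200×77.546 + 0.1000×62.832 + 0.0600×64.219 + 0.0200×107.164 + 0.4600×158.710 = 142.7922 per 1 000.
Difference = 144.6651 − 142.7922 = 1.8729.

1.9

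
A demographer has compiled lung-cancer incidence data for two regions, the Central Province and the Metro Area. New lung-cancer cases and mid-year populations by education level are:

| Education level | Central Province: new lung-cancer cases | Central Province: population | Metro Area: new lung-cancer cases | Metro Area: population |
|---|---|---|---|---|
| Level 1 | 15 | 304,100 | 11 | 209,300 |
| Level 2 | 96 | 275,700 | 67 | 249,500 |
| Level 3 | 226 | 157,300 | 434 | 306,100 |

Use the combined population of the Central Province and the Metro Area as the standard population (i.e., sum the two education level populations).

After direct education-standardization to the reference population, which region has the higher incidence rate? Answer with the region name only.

Central Province

Education-specific rates per 100,000 for the Central Province: 4.93, 34.82, 143.67.
For the Metro Area: 5.26, 26.85, 141.78.
Combined standard total = 1,502,000; weights = 0.3418, 0.3497, 0.3085.
The Central Province: 0.3418×4.93 + 0.3497×34.82 + 0.3085×143.67 = 58.1883 per 100,000.
The Metro Area: 0.3418×5.26 + 0.3497×26.85 + 0.3085×141.78 = 54.9297 per 100,000.
The crude rates (45.72 vs 66.94) would put the Metro Area higher, but that reflects its education composition; once standardized to a common education structure, the Central Province has the higher underlying rate.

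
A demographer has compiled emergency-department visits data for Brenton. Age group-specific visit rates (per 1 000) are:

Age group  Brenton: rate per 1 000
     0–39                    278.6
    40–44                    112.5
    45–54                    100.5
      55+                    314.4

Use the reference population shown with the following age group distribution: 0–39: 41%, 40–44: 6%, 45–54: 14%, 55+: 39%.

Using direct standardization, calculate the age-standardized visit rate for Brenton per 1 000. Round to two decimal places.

Standard weights: 0.41, 0.06, 0.14, 0.39.
Standardized rate: 0.4100×278.6 + 0.0600×112.5 + 0.1400×100.5 + 0.3900×314.4 = 257.6620 per 1 000.

257.66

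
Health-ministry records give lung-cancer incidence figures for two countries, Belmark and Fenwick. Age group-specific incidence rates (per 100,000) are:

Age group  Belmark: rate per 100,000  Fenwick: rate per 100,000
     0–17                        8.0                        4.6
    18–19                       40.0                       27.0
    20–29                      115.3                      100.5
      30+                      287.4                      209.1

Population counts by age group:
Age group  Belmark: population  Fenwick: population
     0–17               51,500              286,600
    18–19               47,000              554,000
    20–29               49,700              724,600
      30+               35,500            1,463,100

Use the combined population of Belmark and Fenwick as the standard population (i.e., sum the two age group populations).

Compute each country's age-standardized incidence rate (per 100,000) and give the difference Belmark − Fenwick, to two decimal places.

42.89

Combined standard total = 3,212,000; weights = 0.1053, 0.1871, 0.2411, 0.4666.
Belmark: 0.1053×8.0 + 0.1871×40.0 + 0.2411×115.3 + 0.4666×287.4 = 170.2115 per 100,000.
Fenwick: 0.1053×4.6 + 0.1871×27.0 + 0.2411×100.5 + 0.4666×209.1 = 127.3215 per 100,000.
Difference = 170.2115 − 127.3215 = 42.8900.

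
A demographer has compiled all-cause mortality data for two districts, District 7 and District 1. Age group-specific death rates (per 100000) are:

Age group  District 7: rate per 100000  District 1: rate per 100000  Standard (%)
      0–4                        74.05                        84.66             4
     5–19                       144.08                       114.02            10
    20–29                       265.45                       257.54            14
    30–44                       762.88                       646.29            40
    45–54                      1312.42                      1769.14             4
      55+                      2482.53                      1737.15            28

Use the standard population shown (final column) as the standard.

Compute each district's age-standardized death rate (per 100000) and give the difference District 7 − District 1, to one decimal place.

240.8

Standard weights: 0.04, 0.10, 0.14, 0.40, 0.04, 0.28.
District 7: 0.0400×74.05 + 0.1000×144.08 + 0.1400×265.45 + 0.4000×762.88 + 0.0400×1312.42 + 0.2800×2482.53 = 1107.2902 per 100000.
District 1: 0.0400×84.66 + 0.1000×114.02 + 0.1400×257.54 + 0.4000×646.29 + 0.0400×1769.14 + 0.2800×1737.15 = 866.5276 per 100000.
Difference = 1107.2902 − 866.5276 = 240.7626.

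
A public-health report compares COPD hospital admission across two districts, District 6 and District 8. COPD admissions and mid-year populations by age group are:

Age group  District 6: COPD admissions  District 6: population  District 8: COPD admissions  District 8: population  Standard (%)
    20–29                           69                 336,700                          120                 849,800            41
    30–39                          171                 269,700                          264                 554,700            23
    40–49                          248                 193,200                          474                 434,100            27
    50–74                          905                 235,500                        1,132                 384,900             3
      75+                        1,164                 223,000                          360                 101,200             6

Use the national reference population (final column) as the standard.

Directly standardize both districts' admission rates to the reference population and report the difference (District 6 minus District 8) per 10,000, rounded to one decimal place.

2.4

Age-specific rates per 10,000 for District 6: 2.05, 6.34, 12.84, 38.43, 52.20.
For District 8: 1.41, 4.76, 10.92, 29.41, 35.57.
Standard weights: 0.41, 0.23, 0.27, 0.03, 0.06.
District 6: 0.4100×2.05 + 0.2300×6.34 + 0.2700×12.84 + 0.0300×38.43 + 0.0600×52.20 = 10.0490 per 10,000.
District 8: 0.4100×1.41 + 0.2300×4.76 + 0.2700×10.92 + 0.0300×29.41 + 0.0600×35.57 = 7.6385 per 10,000.
Difference = 10.0490 − 7.6385 = 2.4106.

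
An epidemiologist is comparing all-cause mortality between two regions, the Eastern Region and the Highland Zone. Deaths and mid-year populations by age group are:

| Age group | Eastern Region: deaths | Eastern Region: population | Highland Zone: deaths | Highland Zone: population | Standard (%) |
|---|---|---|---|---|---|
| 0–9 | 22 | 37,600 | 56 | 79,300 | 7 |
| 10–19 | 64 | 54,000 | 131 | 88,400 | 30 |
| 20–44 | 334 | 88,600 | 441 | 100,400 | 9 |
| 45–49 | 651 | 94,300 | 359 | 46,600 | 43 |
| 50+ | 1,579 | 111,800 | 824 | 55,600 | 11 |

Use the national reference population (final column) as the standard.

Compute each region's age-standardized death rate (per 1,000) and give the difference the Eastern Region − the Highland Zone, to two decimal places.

Age-specific rates per 1,000 for the Eastern Region: 0.585, 1.185, 3.770, 6.903, 14.123.
For the Highland Zone: 0.706, 1.482, 4.392, 7.704, 14.820.
Standard weights: 0.07, 0.30, 0.09, 0.43, 0.11.
The Eastern Region: 0.0700×0.585 + 0.3000×1.185 + 0.0900×3.770 + 0.4300×6.903 + 0.1100×14.123 = 5.2579 per 1,000.
The Highland Zone: 0.0700×0.706 + 0.3000×1.482 + 0.0900×4.392 + 0.4300×7.704 + 0.1100×14.820 = 5.8322 per 1,000.
Difference = 5.2579 − 5.8322 = -0.5743.

-0.57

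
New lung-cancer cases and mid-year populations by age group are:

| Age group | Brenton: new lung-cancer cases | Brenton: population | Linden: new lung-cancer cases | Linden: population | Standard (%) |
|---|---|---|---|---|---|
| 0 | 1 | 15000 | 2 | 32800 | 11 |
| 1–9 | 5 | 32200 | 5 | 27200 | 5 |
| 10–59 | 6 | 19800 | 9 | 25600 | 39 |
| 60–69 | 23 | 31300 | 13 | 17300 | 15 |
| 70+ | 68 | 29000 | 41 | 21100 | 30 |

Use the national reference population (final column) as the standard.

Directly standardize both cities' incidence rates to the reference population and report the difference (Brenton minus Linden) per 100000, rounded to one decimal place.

Age-specific rates per 100000 for Brenton: 6.67, 15.53, 30.30, 73.48, 234.48.
For Linden: 6.10, 18.38, 35.16, 75.14, 194.31.
Standard weights: 0.11, 0.05, 0.39, 0.15, 0.30.
Brenton: 0.1100×6.67 + 0.0500×15.53 + 0.3900×30.30 + 0.1500×73.48 + 0.3000×234.48 = 94.6951 per 100000.
Linden: 0.1100×6.10 + 0.0500×18.38 + 0.3900×35.16 + 0.1500×75.14 + 0.3000×194.31 = 84.8663 per 100000.
Difference = 94.6951 − 84.8663 = 9.8288.

9.8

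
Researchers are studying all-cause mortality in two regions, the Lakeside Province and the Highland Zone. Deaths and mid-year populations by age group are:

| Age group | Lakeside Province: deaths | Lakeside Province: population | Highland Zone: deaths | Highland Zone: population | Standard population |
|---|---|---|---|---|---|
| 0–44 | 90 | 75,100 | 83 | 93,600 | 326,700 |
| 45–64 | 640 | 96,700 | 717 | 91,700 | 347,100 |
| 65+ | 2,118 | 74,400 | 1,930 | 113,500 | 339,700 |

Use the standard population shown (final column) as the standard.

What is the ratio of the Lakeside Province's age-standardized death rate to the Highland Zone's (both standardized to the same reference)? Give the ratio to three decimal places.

Age-specific rates per 1,000 for the Lakeside Province: 1.198, 6.618, 28.468.
For the Highland Zone: 0.887, 7.819, 17.004.
Standard total = 1,013,500; weights = 0.3223, 0.3425, 0.3352.
The Lakeside Province: 0.3223×1.198 + 0.3425×6.618 + 0.3352×28.468 = 12.1946 per 1,000.
The Highland Zone: 0.3223×0.887 + 0.3425×7.819 + 0.3352×17.004 = 8.6631 per 1,000.
Ratio = 12.1946 ÷ 8.6631 = 1.40765.

1.408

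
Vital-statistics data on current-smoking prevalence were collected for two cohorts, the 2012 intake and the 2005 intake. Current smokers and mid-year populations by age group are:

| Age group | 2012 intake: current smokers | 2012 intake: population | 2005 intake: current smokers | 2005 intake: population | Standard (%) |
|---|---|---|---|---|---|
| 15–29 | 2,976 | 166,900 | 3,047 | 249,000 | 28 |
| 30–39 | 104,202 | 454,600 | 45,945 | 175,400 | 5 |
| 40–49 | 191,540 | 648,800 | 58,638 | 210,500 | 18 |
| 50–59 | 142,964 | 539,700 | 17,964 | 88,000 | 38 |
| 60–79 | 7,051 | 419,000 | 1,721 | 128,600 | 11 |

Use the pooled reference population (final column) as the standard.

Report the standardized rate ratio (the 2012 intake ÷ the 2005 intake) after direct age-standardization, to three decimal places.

Age-specific rates per 1,000 for the 2012 intake: 17.831, 229.217, 295.222, 264.895, 16.828.
For the 2005 intake: 12.237, 261.944, 278.565, 204.136, 13.383.
Standard weights: 0.28, 0.05, 0.18, 0.38, 0.11.
The 2012 intake: 0.2800×17.831 + 0.0500×229.217 + 0.1800×295.222 + 0.3800×264.895 + 0.1100×16.828 = 172.1048 per 1,000.
The 2005 intake: 0.2800×12.237 + 0.0500×261.944 + 0.1800×278.565 + 0.3800×204.136 + 0.1100×13.383 = 145.7092 per 1,000.
Ratio = 172.1048 ÷ 145.7092 = 1.18115.

1.181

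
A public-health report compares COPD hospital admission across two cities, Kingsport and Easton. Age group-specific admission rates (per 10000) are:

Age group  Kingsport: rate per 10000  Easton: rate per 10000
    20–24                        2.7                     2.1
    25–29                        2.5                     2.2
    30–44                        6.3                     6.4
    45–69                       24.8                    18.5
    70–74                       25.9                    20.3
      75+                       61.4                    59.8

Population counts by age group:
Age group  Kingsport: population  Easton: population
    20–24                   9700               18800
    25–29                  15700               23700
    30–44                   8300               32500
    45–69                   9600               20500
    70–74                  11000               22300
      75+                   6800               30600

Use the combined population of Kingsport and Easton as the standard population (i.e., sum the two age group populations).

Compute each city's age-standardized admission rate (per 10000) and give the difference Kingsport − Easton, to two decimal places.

Combined standard total = 209500; weights = 0.1360, 0.1881, 0.1947, 0.1437, 0.1589, 0.1785.
Kingsport: 0.1360×2.7 + 0.1881×2.5 + 0.1947×6.3 + 0.1437×24.8 + 0.1589×25.9 + 0.1785×61.4 = 20.7055 per 10000.
Easton: 0.1360×2.1 + 0.1881×2.2 + 0.1947×6.4 + 0.1437×18.5 + 0.1589×20.3 + 0.1785×59.8 = 18.5060 per 10000.
Difference = 20.7055 − 18.5060 = 2.1995.

2.20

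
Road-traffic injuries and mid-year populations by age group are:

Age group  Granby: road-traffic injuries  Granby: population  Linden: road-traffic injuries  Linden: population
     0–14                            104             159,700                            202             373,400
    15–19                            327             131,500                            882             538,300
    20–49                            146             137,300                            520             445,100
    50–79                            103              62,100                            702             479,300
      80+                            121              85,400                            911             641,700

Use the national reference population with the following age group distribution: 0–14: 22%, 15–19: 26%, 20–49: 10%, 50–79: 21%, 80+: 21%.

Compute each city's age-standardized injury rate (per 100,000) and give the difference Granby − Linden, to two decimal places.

Age-specific rates per 100,000 for Granby: 65.12, 248.67, 106.34, 165.86, 141.69.
For Linden: 54.10, 163.85, 116.83, 146.46, 141.97.
Standard weights: 0.22, 0.26, 0.10, 0.21, 0.21.
Granby: 0.2200×65.12 + 0.2600×248.67 + 0.1000×106.34 + 0.2100×165.86 + 0.2100×141.69 = 154.1995 per 100,000.
Linden: 0.2200×54.10 + 0.2600×163.85 + 0.1000×116.83 + 0.2100×146.46 + 0.2100×141.97 = 126.7553 per 100,000.
Difference = 154.1995 − 126.7553 = 27.4442.

27.44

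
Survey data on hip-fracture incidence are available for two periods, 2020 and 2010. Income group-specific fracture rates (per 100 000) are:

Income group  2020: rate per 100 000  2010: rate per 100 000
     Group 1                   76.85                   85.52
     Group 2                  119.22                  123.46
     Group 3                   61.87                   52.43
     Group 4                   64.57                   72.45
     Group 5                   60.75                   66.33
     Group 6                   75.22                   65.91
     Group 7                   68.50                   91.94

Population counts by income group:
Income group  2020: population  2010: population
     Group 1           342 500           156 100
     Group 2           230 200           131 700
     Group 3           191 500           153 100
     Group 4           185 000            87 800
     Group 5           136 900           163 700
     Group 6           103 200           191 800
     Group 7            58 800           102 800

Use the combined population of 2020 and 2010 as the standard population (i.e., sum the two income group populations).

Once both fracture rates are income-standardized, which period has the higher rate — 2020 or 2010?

2010

Combined standard total = 2 235 100; weights = 0.2231, 0.1619, 0.1542, 0.1221, 0.1345, 0.1320, 0.0723.
2020: 0.2231×76.85 + 0.1619×119.22 + 0.1542×61.87 + 0.1221×64.57 + 0.1345×60.75 + 0.1320×75.22 + 0.0723×68.50 = 76.9179 per 100 000.
2010: 0.2231×85.52 + 0.1619×123.46 + 0.1542×52.43 + 0.1221×72.45 + 0.1345×66.33 + 0.1320×65.91 + 0.0723×91.94 = 80.2613 per 100 000.
The crude rates (78.25 vs 77.96) would put 2020 higher, but that reflects its income composition; once standardized to a common income structure, 2010 has the higher underlying rate.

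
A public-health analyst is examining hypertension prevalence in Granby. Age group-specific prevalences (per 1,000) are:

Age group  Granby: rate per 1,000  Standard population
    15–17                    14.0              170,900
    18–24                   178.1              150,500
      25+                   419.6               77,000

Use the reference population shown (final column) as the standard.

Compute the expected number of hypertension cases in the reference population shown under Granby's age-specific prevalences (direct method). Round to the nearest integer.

Expected hypertension cases = Σ (standard pop × age-specific rate ÷ 1,000)
= 170,900×14.0/1,000 + 150,500×178.1/1,000 + 77,000×419.6/1,000
= 2392.60 + 26804.05 + 32309.20 = 61505.85.

61506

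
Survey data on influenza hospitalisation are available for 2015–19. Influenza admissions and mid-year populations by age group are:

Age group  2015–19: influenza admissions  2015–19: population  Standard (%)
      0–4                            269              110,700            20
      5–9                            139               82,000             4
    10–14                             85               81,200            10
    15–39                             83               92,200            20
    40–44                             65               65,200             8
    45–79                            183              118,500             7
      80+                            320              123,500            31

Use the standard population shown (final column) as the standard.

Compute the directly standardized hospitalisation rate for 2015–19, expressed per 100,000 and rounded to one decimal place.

Age-specific rates per 100,000 for 2015–19: 243.00, 169.51, 104.68, 90.02, 99.69, 154.43, 259.11.
Standard weights: 0.20, 0.04, 0.10, 0.20, 0.08, 0.07, 0.31.
Standardized rate: 0.2000×243.00 + 0.0400×169.51 + 0.1000×104.68 + 0.2000×90.02 + 0.0800×99.69 + 0.0700×154.43 + 0.3100×259.11 = 182.9621 per 100,000.

183.0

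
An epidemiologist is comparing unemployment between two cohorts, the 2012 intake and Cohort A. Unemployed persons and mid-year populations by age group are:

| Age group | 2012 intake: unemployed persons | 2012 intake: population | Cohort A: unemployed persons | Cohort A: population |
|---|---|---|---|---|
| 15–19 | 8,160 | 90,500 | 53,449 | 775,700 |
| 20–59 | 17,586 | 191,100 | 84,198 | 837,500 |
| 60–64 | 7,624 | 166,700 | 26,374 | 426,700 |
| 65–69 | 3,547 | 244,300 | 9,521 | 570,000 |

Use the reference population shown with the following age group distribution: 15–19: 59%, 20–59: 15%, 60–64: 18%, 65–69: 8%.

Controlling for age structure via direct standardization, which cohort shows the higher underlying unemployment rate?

Age-specific rates per 1,000 for the 2012 intake: 90.166, 92.025, 45.735, 14.519.
For Cohort A: 68.904, 100.535, 61.809, 16.704.
Standard weights: 0.59, 0.15, 0.18, 0.08.
The 2012 intake: 0.5900×90.166 + 0.1500×92.025 + 0.1800×45.735 + 0.0800×14.519 = 76.3954 per 1,000.
Cohort A: 0.5900×68.904 + 0.1500×100.535 + 0.1800×61.809 + 0.0800×16.704 = 68.1957 per 1,000.
The crude rates (53.30 vs 66.49) would put Cohort A higher, but that reflects its age composition; once standardized to a common age structure, the 2012 intake has the higher underlying rate.

2012 intake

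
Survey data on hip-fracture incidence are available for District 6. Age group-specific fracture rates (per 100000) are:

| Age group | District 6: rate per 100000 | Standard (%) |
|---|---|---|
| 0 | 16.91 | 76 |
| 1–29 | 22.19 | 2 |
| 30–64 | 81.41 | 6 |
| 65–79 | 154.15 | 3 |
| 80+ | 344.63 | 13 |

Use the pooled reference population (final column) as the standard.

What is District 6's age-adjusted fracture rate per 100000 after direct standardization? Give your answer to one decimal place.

Standard weights: 0.76, 0.02, 0.06, 0.03, 0.13.
Standardized rate: 0.7600×16.91 + 0.0200×22.19 + 0.0600×81.41 + 0.0300×154.15 + 0.1300×344.63 = 67.6064 per 100000.

67.6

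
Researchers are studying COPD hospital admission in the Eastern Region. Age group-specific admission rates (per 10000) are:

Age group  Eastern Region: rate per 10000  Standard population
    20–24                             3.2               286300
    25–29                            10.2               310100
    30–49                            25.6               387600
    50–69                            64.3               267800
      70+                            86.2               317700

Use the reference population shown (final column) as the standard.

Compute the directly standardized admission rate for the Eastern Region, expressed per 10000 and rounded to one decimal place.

Standard total = 1569500; weights = 0.1824, 0.1976, 0.2470, 0.1706, 0.2024.
Standardized rate: 0.1824×3.2 + 0.1976×10.2 + 0.2470×25.6 + 0.1706×64.3 + 0.2024×86.2 = 37.3412 per 10000.

37.3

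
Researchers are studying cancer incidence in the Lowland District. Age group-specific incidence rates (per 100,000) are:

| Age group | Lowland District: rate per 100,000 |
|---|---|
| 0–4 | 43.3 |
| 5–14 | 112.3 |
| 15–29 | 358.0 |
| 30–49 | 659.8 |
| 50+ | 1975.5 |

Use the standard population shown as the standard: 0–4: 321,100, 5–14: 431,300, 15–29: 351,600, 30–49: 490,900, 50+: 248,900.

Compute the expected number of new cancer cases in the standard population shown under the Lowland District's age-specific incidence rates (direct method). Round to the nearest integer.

10038

Expected new cancer cases = Σ (standard pop × age-specific rate ÷ 100,000)
= 321,100×43.3/100,000 + 431,300×112.3/100,000 + 351,600×358.0/100,000 + 490,900×659.8/100,000 + 248,900×1975.5/100,000
= 139.04 + 484.35 + 1258.73 + 3238.96 + 4917.02 = 10038.09.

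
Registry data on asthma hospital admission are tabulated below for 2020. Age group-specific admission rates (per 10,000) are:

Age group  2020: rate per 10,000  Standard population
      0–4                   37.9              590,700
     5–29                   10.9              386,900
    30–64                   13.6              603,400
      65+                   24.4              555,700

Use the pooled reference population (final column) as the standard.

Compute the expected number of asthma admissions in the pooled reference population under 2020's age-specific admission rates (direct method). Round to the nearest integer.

4837

Expected asthma admissions = Σ (standard pop × age-specific rate ÷ 10,000)
= 590,700×37.9/10,000 + 386,900×10.9/10,000 + 603,400×13.6/10,000 + 555,700×24.4/10,000
= 2238.75 + 421.72 + 820.62 + 1355.91 = 4837.01.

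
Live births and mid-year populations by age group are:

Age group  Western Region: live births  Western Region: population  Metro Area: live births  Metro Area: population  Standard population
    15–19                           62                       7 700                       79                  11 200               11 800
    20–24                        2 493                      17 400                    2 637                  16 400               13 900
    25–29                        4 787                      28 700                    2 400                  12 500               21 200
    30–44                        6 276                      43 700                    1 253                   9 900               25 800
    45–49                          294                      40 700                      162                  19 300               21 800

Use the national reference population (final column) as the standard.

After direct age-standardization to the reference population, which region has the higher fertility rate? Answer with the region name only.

Age-specific rates per 1 000 for the Western Region: 8.052, 143.276, 166.794, 143.616, 7.224.
For the Metro Area: 7.054, 160.793, 192.000, 126.566, 8.394.
Standard total = 94 500; weights = 0.1249, 0.1471, 0.2243, 0.2730, 0.2307.
The Western Region: 0.1249×8.052 + 0.1471×143.276 + 0.2243×166.794 + 0.2730×143.616 + 0.2307×7.224 = 100.3740 per 1 000.
The Metro Area: 0.1249×7.054 + 0.1471×160.793 + 0.2243×192.000 + 0.2730×126.566 + 0.2307×8.394 = 104.0955 per 1 000.
The crude rates (100.67 vs 94.24) would put the Western Region higher, but that reflects its age composition; once standardized to a common age structure, the Metro Area has the higher underlying rate.

Metro Area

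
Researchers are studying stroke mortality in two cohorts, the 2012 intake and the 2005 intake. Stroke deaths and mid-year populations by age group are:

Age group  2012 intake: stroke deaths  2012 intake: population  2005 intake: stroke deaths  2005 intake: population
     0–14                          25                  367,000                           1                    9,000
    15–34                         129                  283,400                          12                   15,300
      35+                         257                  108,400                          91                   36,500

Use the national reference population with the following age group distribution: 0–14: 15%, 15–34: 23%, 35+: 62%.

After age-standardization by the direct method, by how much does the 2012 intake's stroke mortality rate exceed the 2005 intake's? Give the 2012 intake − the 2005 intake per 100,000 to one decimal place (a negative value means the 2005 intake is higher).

Age-specific rates per 100,000 for the 2012 intake: 6.81, 45.52, 237.08.
For the 2005 intake: 11.11, 78.43, 249.32.
Standard weights: 0.15, 0.23, 0.62.
The 2012 intake: 0.1500×6.81 + 0.2300×45.52 + 0.6200×237.08 = 158.4837 per 100,000.
The 2005 intake: 0.1500×11.11 + 0.2300×78.43 + 0.6200×249.32 = 174.2812 per 100,000.
Difference = 158.4837 − 174.2812 = -15.7975.

-15.8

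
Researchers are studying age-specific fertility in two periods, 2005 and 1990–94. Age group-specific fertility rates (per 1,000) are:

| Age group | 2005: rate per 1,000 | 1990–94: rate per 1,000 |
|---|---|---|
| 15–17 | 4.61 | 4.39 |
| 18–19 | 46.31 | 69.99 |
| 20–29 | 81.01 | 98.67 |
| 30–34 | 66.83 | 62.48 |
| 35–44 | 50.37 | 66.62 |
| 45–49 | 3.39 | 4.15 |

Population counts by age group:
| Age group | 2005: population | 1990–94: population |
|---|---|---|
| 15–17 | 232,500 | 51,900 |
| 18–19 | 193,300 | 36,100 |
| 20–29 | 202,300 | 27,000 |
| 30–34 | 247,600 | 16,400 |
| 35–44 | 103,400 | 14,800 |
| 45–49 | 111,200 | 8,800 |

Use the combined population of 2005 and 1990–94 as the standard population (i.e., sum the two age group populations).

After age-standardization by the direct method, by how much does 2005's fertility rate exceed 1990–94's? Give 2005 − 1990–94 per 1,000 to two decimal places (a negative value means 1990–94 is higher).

-8.26

Combined standard total = 1,245,300; weights = 0.2284, 0.1842, 0.1841, 0.2120, 0.0949, 0.0964.
2005: 0.2284×4.61 + 0.1842×46.31 + 0.1841×81.01 + 0.2120×66.83 + 0.0949×50.37 + 0.0964×3.39 = 43.7757 per 1,000.
1990–94: 0.2284×4.39 + 0.1842×69.99 + 0.1841×98.67 + 0.2120×62.48 + 0.0949×66.62 + 0.0964×4.15 = 52.0328 per 1,000.
Difference = 43.7757 − 52.0328 = -8.2571.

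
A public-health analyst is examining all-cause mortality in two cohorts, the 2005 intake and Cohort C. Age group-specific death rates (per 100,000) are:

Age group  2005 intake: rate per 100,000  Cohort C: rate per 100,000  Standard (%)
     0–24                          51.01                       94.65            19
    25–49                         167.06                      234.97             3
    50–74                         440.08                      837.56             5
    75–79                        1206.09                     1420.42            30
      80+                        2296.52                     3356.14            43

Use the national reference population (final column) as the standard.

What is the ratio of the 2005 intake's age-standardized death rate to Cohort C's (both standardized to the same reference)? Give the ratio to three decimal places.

Standard weights: 0.19, 0.03, 0.05, 0.30, 0.43.
The 2005 intake: 0.1900×51.01 + 0.0300×167.06 + 0.0500×440.08 + 0.3000×1206.09 + 0.4300×2296.52 = 1386.0383 per 100,000.
Cohort C: 0.1900×94.65 + 0.0300×234.97 + 0.0500×837.56 + 0.3000×1420.42 + 0.4300×3356.14 = 1936.1768 per 100,000.
Ratio = 1386.0383 ÷ 1936.1768 = 0.71586.

0.716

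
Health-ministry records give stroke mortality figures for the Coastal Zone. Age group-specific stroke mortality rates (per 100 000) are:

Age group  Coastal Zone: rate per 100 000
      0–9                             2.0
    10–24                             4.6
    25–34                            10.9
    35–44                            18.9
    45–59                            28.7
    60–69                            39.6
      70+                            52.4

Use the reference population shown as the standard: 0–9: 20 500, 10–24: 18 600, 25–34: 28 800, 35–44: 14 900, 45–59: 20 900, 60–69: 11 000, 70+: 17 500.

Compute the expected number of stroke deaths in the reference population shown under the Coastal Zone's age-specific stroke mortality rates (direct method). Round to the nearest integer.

27

Expected stroke deaths = Σ (standard pop × age-specific rate ÷ 100 000)
= 20 500×2.0/100 000 + 18 600×4.6/100 000 + 28 800×10.9/100 000 + 14 900×18.9/100 000 + 20 900×28.7/100 000 + 11 000×39.6/100 000 + 17 500×52.4/100 000
= 0.41 + 0.86 + 3.14 + 2.82 + 6.00 + 4.36 + 9.17 = 26.75.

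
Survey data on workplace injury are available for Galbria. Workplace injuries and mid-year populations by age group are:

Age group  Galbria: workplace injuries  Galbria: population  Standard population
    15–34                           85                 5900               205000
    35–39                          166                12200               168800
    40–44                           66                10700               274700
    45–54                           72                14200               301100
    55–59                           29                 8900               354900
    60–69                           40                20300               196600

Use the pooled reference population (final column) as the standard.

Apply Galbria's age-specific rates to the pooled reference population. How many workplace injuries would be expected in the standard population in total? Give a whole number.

Age-specific rates per 10000 for Galbria: 144.07, 136.07, 61.68, 50.70, 32.58, 19.70.
Expected workplace injuries = Σ (standard pop × age-specific rate ÷ 10000)
= 205000×144.07/10000 + 168800×136.07/10000 + 274700×61.68/10000 + 301100×50.70/10000 + 354900×32.58/10000 + 196600×19.70/10000
= 2953.39 + 2296.79 + 1694.41 + 1526.70 + 1156.42 + 387.39 = 10015.10.

10015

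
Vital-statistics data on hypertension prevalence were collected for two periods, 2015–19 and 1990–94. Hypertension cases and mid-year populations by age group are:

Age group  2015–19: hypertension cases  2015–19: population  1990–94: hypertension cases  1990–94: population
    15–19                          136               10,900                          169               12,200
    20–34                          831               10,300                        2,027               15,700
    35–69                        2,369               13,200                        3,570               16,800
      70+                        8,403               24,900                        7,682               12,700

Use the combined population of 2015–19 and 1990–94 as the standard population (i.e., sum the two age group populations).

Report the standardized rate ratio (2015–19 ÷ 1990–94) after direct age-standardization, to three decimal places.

0.624

Age-specific rates per 1,000 for 2015–19: 12.477, 80.680, 179.470, 337.470.
For 1990–94: 13.852, 129.108, 212.500, 604.882.
Combined standard total = 116,700; weights = 0.1979, 0.2228, 0.2571, 0.3222.
2015–19: 0.1979×12.477 + 0.2228×80.680 + 0.2571×179.470 + 0.3222×337.470 = 175.3115 per 1,000.
1990–94: 0.1979×13.852 + 0.2228×129.108 + 0.2571×212.500 + 0.3222×604.882 = 281.0228 per 1,000.
Ratio = 175.3115 ÷ 281.0228 = 0.62383.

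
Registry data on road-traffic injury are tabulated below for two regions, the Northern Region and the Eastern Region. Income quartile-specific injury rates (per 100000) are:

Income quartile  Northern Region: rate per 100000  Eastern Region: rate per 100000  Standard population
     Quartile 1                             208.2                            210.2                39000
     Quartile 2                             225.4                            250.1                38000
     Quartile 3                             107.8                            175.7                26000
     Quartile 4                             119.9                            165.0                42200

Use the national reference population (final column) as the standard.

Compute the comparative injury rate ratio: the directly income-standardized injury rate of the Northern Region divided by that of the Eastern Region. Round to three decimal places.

0.840

Standard total = 145200; weights = 0.2686, 0.2617, 0.1791, 0.2906.
The Northern Region: 0.2686×208.2 + 0.2617×225.4 + 0.1791×107.8 + 0.2906×119.9 = 169.0605 per 100000.
The Eastern Region: 0.2686×210.2 + 0.2617×250.1 + 0.1791×175.7 + 0.2906×165.0 = 201.3278 per 100000.
Ratio = 169.0605 ÷ 201.3278 = 0.83973.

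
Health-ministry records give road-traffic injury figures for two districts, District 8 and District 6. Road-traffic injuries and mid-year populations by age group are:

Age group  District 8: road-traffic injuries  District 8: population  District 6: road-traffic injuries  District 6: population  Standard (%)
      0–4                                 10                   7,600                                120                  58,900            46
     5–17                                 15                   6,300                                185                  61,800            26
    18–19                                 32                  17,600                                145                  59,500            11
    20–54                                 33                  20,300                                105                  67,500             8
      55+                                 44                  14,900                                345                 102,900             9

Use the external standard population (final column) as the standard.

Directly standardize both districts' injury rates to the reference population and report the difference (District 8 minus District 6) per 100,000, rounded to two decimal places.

Age-specific rates per 100,000 for District 8: 131.58, 238.10, 181.82, 162.56, 295.30.
For District 6: 203.74, 299.35, 243.70, 155.56, 335.28.
Standard weights: 0.46, 0.26, 0.11, 0.08, 0.09.
District 8: 0.4600×131.58 + 0.2600×238.10 + 0.1100×181.82 + 0.0800×162.56 + 0.0900×295.30 = 182.0132 per 100,000.
District 6: 0.4600×203.74 + 0.2600×299.35 + 0.1100×243.70 + 0.0800×155.56 + 0.0900×335.28 = 240.9760 per 100,000.
Difference = 182.0132 − 240.9760 = -58.9628.

-58.96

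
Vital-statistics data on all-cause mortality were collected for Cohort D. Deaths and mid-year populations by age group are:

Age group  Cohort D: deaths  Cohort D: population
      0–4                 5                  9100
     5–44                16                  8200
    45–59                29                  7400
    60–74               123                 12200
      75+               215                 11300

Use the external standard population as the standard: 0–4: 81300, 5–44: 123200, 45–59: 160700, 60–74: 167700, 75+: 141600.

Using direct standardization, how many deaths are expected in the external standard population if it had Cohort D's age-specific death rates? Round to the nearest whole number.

5300

Age-specific rates per 1000 for Cohort D: 0.549, 1.951, 3.919, 10.082, 19.027.
Expected deaths = Σ (standard pop × age-specific rate ÷ 1000)
= 81300×0.549/1000 + 123200×1.951/1000 + 160700×3.919/1000 + 167700×10.082/1000 + 141600×19.027/1000
= 44.67 + 240.39 + 629.77 + 1690.75 + 2694.16 = 5299.74.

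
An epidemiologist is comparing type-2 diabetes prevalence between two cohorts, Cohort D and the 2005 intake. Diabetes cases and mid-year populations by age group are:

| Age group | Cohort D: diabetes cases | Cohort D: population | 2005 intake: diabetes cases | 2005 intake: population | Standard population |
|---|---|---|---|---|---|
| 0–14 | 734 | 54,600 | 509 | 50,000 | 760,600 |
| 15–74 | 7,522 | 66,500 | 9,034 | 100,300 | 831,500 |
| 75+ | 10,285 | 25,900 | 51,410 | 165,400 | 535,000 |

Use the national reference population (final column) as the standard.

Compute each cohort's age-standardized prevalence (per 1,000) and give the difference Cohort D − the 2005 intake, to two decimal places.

Age-specific rates per 1,000 for Cohort D: 13.443, 113.113, 397.104.
For the 2005 intake: 10.180, 90.070, 310.822.
Standard total = 2,127,100; weights = 0.3576, 0.3909, 0.2515.
Cohort D: 0.3576×13.443 + 0.3909×113.113 + 0.2515×397.104 = 148.9018 per 1,000.
The 2005 intake: 0.3576×10.180 + 0.3909×90.070 + 0.2515×310.822 = 117.0259 per 1,000.
Difference = 148.9018 − 117.0259 = 31.8759.

31.88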